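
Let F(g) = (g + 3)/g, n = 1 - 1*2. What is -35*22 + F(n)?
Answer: -772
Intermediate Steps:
n = -1 (n = 1 - 2 = -1)
F(g) = (3 + g)/g
-35*22 + F(n) = -35*22 + (3 - 1)/(-1) = -770 - 1*2 = -770 - 2 = -772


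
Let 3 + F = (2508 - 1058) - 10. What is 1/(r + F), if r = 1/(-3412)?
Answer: 3412/4903043 ≈ 0.00069589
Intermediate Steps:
r = -1/3412 ≈ -0.00029308
F = 1437 (F = -3 + ((2508 - 1058) - 10) = -3 + (1450 - 10) = -3 + 1440 = 1437)
1/(r + F) = 1/(-1/3412 + 1437) = 1/(4903043/3412) = 3412/4903043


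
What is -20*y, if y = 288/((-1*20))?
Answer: 288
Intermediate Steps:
y = -72/5 (y = 288/(-20) = 288*(-1/20) = -72/5 ≈ -14.400)
-20*y = -20*(-72/5) = 288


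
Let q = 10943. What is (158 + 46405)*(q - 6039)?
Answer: 228344952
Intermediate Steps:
(158 + 46405)*(q - 6039) = (158 + 46405)*(10943 - 6039) = 46563*4904 = 228344952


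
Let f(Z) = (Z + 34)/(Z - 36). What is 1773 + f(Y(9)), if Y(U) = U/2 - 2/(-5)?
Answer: 551014/311 ≈ 1771.8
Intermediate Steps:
Y(U) = 2/5 + U/2 (Y(U) = U*(1/2) - 2*(-1/5) = U/2 + 2/5 = 2/5 + U/2)
f(Z) = (34 + Z)/(-36 + Z)
1773 + f(Y(9)) = 1773 + (34 + (2/5 + (1/2)*9))/(-36 + (2/5 + (1/2)*9)) = 1773 + (34 + (2/5 + 9/2))/(-36 + (2/5 + 9/2)) = 1773 + (34 + 49/10)/(-36 + 49/10) = 1773 + (389/10)/(-311/10) = 1773 - 10/311*389/10 = 1773 - 389/311 = 551014/311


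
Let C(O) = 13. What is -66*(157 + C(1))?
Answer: -11220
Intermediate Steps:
-66*(157 + C(1)) = -66*(157 + 13) = -66*170 = -11220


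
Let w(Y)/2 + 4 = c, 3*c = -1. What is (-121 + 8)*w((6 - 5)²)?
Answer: 2938/3 ≈ 979.33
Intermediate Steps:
c = -⅓ (c = (⅓)*(-1) = -⅓ ≈ -0.33333)
w(Y) = -26/3 (w(Y) = -8 + 2*(-⅓) = -8 - ⅔ = -26/3)
(-121 + 8)*w((6 - 5)²) = (-121 + 8)*(-26/3) = -113*(-26/3) = 2938/3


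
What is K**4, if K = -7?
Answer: 2401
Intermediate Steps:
K**4 = (-7)**4 = 2401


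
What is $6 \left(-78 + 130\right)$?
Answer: $312$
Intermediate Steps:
$6 \left(-78 + 130\right) = 6 \cdot 52 = 312$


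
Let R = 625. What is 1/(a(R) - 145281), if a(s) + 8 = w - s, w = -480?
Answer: -1/146394 ≈ -6.8309e-6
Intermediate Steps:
a(s) = -488 - s (a(s) = -8 + (-480 - s) = -488 - s)
1/(a(R) - 145281) = 1/((-488 - 1*625) - 145281) = 1/((-488 - 625) - 145281) = 1/(-1113 - 145281) = 1/(-146394) = -1/146394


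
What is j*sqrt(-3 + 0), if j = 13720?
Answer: 13720*I*sqrt(3) ≈ 23764.0*I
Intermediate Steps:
j*sqrt(-3 + 0) = 13720*sqrt(-3 + 0) = 13720*sqrt(-3) = 13720*(I*sqrt(3)) = 13720*I*sqrt(3)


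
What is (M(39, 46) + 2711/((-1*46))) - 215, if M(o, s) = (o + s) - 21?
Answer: -9657/46 ≈ -209.93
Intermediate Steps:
M(o, s) = -21 + o + s
(M(39, 46) + 2711/((-1*46))) - 215 = ((-21 + 39 + 46) + 2711/((-1*46))) - 215 = (64 + 2711/(-46)) - 215 = (64 + 2711*(-1/46)) - 215 = (64 - 2711/46) - 215 = 233/46 - 215 = -9657/46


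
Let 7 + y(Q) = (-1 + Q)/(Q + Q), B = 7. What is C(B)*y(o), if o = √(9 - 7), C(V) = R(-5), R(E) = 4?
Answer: -26 - √2 ≈ -27.414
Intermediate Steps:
C(V) = 4
o = √2 ≈ 1.4142
y(Q) = -7 + (-1 + Q)/(2*Q) (y(Q) = -7 + (-1 + Q)/(Q + Q) = -7 + (-1 + Q)/((2*Q)) = -7 + (-1 + Q)*(1/(2*Q)) = -7 + (-1 + Q)/(2*Q))
C(B)*y(o) = 4*((-1 - 13*√2)/(2*(√2))) = 4*((√2/2)*(-1 - 13*√2)/2) = 4*(√2*(-1 - 13*√2)/4) = √2*(-1 - 13*√2)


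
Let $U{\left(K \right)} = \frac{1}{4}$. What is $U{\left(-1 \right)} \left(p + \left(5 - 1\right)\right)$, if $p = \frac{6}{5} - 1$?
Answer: $\frac{21}{20} \approx 1.05$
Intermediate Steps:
$U{\left(K \right)} = \frac{1}{4}$
$p = \frac{1}{5}$ ($p = 6 \cdot \frac{1}{5} - 1 = \frac{6}{5} - 1 = \frac{1}{5} \approx 0.2$)
$U{\left(-1 \right)} \left(p + \left(5 - 1\right)\right) = \frac{\frac{1}{5} + \left(5 - 1\right)}{4} = \frac{\frac{1}{5} + 4}{4} = \frac{1}{4} \cdot \frac{21}{5} = \frac{21}{20}$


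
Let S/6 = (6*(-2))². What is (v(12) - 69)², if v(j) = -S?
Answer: 870489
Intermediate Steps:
S = 864 (S = 6*(6*(-2))² = 6*(-12)² = 6*144 = 864)
v(j) = -864 (v(j) = -1*864 = -864)
(v(12) - 69)² = (-864 - 69)² = (-933)² = 870489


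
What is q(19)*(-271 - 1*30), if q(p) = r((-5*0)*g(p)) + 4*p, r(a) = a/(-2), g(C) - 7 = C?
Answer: -22876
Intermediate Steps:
g(C) = 7 + C
r(a) = -a/2 (r(a) = a*(-½) = -a/2)
q(p) = 4*p (q(p) = -(-5*0)*(7 + p)/2 + 4*p = -0*(7 + p) + 4*p = -½*0 + 4*p = 0 + 4*p = 4*p)
q(19)*(-271 - 1*30) = (4*19)*(-271 - 1*30) = 76*(-271 - 30) = 76*(-301) = -22876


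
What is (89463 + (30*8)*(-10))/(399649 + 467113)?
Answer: 87063/866762 ≈ 0.10045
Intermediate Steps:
(89463 + (30*8)*(-10))/(399649 + 467113) = (89463 + 240*(-10))/866762 = (89463 - 2400)*(1/866762) = 87063*(1/866762) = 87063/866762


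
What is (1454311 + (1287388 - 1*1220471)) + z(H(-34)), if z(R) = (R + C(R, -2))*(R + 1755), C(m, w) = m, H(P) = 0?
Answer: 1521228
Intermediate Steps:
z(R) = 2*R*(1755 + R) (z(R) = (R + R)*(R + 1755) = (2*R)*(1755 + R) = 2*R*(1755 + R))
(1454311 + (1287388 - 1*1220471)) + z(H(-34)) = (1454311 + (1287388 - 1*1220471)) + 2*0*(1755 + 0) = (1454311 + (1287388 - 1220471)) + 2*0*1755 = (1454311 + 66917) + 0 = 1521228 + 0 = 1521228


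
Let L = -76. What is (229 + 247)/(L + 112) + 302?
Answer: 2837/9 ≈ 315.22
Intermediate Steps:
(229 + 247)/(L + 112) + 302 = (229 + 247)/(-76 + 112) + 302 = 476/36 + 302 = 476*(1/36) + 302 = 119/9 + 302 = 2837/9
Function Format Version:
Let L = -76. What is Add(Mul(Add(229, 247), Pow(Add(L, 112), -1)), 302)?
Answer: Rational(2837, 9) ≈ 315.22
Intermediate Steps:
Add(Mul(Add(229, 247), Pow(Add(L, 112), -1)), 302) = Add(Mul(Add(229, 247), Pow(Add(-76, 112), -1)), 302) = Add(Mul(476, Pow(36, -1)), 302) = Add(Mul(476, Rational(1, 36)), 302) = Add(Rational(119, 9), 302) = Rational(2837, 9)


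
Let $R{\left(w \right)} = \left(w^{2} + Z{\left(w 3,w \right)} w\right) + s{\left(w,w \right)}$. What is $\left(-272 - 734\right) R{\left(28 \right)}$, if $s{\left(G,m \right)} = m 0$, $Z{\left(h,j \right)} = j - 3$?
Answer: $-1492904$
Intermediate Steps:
$Z{\left(h,j \right)} = -3 + j$ ($Z{\left(h,j \right)} = j - 3 = -3 + j$)
$s{\left(G,m \right)} = 0$
$R{\left(w \right)} = w^{2} + w \left(-3 + w\right)$ ($R{\left(w \right)} = \left(w^{2} + \left(-3 + w\right) w\right) + 0 = \left(w^{2} + w \left(-3 + w\right)\right) + 0 = w^{2} + w \left(-3 + w\right)$)
$\left(-272 - 734\right) R{\left(28 \right)} = \left(-272 - 734\right) 28 \left(-3 + 2 \cdot 28\right) = - 1006 \cdot 28 \left(-3 + 56\right) = - 1006 \cdot 28 \cdot 53 = \left(-1006\right) 1484 = -1492904$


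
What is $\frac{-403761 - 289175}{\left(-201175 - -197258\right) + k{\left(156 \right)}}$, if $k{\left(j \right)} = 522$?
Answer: $\frac{692936}{3395} \approx 204.1$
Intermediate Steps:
$\frac{-403761 - 289175}{\left(-201175 - -197258\right) + k{\left(156 \right)}} = \frac{-403761 - 289175}{\left(-201175 - -197258\right) + 522} = - \frac{692936}{\left(-201175 + 197258\right) + 522} = - \frac{692936}{-3917 + 522} = - \frac{692936}{-3395} = \left(-692936\right) \left(- \frac{1}{3395}\right) = \frac{692936}{3395}$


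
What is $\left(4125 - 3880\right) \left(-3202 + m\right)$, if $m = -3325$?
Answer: $-1599115$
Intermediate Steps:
$\left(4125 - 3880\right) \left(-3202 + m\right) = \left(4125 - 3880\right) \left(-3202 - 3325\right) = 245 \left(-6527\right) = -1599115$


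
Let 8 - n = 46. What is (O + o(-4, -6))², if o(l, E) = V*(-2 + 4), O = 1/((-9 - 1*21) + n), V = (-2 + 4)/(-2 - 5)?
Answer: 77841/226576 ≈ 0.34355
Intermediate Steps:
n = -38 (n = 8 - 1*46 = 8 - 46 = -38)
V = -2/7 (V = 2/(-7) = 2*(-⅐) = -2/7 ≈ -0.28571)
O = -1/68 (O = 1/((-9 - 1*21) - 38) = 1/((-9 - 21) - 38) = 1/(-30 - 38) = 1/(-68) = -1/68 ≈ -0.014706)
o(l, E) = -4/7 (o(l, E) = -2*(-2 + 4)/7 = -2/7*2 = -4/7)
(O + o(-4, -6))² = (-1/68 - 4/7)² = (-279/476)² = 77841/226576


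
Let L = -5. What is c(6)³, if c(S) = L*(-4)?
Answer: 8000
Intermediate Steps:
c(S) = 20 (c(S) = -5*(-4) = 20)
c(6)³ = 20³ = 8000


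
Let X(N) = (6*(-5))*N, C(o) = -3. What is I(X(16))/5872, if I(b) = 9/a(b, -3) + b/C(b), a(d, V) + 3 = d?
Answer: 25757/945392 ≈ 0.027245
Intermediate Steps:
a(d, V) = -3 + d
X(N) = -30*N
I(b) = 9/(-3 + b) - b/3 (I(b) = 9/(-3 + b) + b/(-3) = 9/(-3 + b) + b*(-1/3) = 9/(-3 + b) - b/3)
I(X(16))/5872 = ((27 - (-30*16)*(-3 - 30*16))/(3*(-3 - 30*16)))/5872 = ((27 - 1*(-480)*(-3 - 480))/(3*(-3 - 480)))*(1/5872) = ((1/3)*(27 - 1*(-480)*(-483))/(-483))*(1/5872) = ((1/3)*(-1/483)*(27 - 231840))*(1/5872) = ((1/3)*(-1/483)*(-231813))*(1/5872) = (25757/161)*(1/5872) = 25757/945392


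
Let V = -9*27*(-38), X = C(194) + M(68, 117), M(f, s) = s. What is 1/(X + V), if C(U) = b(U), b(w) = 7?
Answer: 1/9358 ≈ 0.00010686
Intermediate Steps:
C(U) = 7
X = 124 (X = 7 + 117 = 124)
V = 9234 (V = -243*(-38) = 9234)
1/(X + V) = 1/(124 + 9234) = 1/9358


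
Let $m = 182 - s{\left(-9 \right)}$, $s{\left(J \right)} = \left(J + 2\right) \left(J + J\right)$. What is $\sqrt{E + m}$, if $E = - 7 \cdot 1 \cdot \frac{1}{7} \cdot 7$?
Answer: $7$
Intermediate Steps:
$s{\left(J \right)} = 2 J \left(2 + J\right)$ ($s{\left(J \right)} = \left(2 + J\right) 2 J = 2 J \left(2 + J\right)$)
$m = 56$ ($m = 182 - 2 \left(-9\right) \left(2 - 9\right) = 182 - 2 \left(-9\right) \left(-7\right) = 182 - 126 = 56$)
$E = -7$ ($E = - 7 \cdot 1 \cdot \frac{1}{7} \cdot 7 = \left(-7\right) \frac{1}{7} \cdot 7 = \left(-1\right) 7 = -7$)
$\sqrt{E + m} = \sqrt{-7 + 56} = \sqrt{49} = 7$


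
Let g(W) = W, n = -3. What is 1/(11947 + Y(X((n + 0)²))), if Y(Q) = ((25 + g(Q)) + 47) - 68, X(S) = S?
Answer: 1/11960 ≈ 8.3612e-5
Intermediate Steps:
Y(Q) = 4 + Q (Y(Q) = ((25 + Q) + 47) - 68 = (72 + Q) - 68 = 4 + Q)
1/(11947 + Y(X((n + 0)²))) = 1/(11947 + (4 + (-3 + 0)²)) = 1/(11947 + (4 + (-3)²)) = 1/(11947 + (4 + 9)) = 1/(11947 + 13) = 1/11960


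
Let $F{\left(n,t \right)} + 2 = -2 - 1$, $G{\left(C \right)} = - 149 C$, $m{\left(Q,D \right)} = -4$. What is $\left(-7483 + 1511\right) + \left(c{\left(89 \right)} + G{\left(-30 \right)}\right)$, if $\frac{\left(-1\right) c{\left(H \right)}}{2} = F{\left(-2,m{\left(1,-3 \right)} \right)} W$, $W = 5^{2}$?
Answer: $-1252$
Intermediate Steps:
$F{\left(n,t \right)} = -5$ ($F{\left(n,t \right)} = -2 - 3 = -5$)
$W = 25$
$c{\left(H \right)} = 250$ ($c{\left(H \right)} = - 2 \left(\left(-5\right) 25\right) = \left(-2\right) \left(-125\right) = 250$)
$\left(-7483 + 1511\right) + \left(c{\left(89 \right)} + G{\left(-30 \right)}\right) = \left(-7483 + 1511\right) + \left(250 - -4470\right) = -5972 + \left(250 + 4470\right) = -5972 + 4720 = -1252$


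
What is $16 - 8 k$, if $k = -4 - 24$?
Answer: $240$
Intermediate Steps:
$k = -28$ ($k = -4 - 24 = -28$)
$16 - 8 k = 16 - -224 = 16 + 224 = 240$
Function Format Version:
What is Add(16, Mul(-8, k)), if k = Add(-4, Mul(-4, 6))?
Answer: 240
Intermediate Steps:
k = -28 (k = Add(-4, -24) = -28)
Add(16, Mul(-8, k)) = Add(16, Mul(-8, -28)) = Add(16, 224) = 240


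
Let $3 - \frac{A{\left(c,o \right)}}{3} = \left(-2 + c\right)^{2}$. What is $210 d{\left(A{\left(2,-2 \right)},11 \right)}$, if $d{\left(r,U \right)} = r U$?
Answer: $20790$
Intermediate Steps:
$A{\left(c,o \right)} = 9 - 3 \left(-2 + c\right)^{2}$
$d{\left(r,U \right)} = U r$
$210 d{\left(A{\left(2,-2 \right)},11 \right)} = 210 \cdot 11 \left(9 - 3 \left(-2 + 2\right)^{2}\right) = 210 \cdot 11 \left(9 - 3 \cdot 0^{2}\right) = 210 \cdot 11 \left(9 - 0\right) = 210 \cdot 11 \left(9 + 0\right) = 210 \cdot 11 \cdot 9 = 210 \cdot 99 = 20790$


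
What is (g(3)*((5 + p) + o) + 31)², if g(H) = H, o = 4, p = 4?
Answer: 4900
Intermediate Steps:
(g(3)*((5 + p) + o) + 31)² = (3*((5 + 4) + 4) + 31)² = (3*(9 + 4) + 31)² = (3*13 + 31)² = (39 + 31)² = 70² = 4900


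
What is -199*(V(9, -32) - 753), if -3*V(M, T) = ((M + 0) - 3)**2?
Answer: 152235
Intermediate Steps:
V(M, T) = -(-3 + M)**2/3 (V(M, T) = -((M + 0) - 3)**2/3 = -(M - 3)**2/3 = -(-3 + M)**2/3)
-199*(V(9, -32) - 753) = -199*(-(-3 + 9)**2/3 - 753) = -199*(-1/3*6**2 - 753) = -199*(-1/3*36 - 753) = -199*(-12 - 753) = -199*(-765) = 152235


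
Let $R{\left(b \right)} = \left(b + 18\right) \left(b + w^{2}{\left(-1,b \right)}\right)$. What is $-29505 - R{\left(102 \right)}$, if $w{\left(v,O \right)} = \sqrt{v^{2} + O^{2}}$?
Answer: $-1290345$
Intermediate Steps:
$w{\left(v,O \right)} = \sqrt{O^{2} + v^{2}}$
$R{\left(b \right)} = \left(18 + b\right) \left(1 + b + b^{2}\right)$ ($R{\left(b \right)} = \left(b + 18\right) \left(b + \left(\sqrt{b^{2} + \left(-1\right)^{2}}\right)^{2}\right) = \left(18 + b\right) \left(b + \left(\sqrt{b^{2} + 1}\right)^{2}\right) = \left(18 + b\right) \left(b + \left(\sqrt{1 + b^{2}}\right)^{2}\right) = \left(18 + b\right) \left(b + \left(1 + b^{2}\right)\right) = \left(18 + b\right) \left(1 + b + b^{2}\right)$)
$-29505 - R{\left(102 \right)} = -29505 - \left(18 + 102^{3} + 19 \cdot 102 + 19 \cdot 102^{2}\right) = -29505 - \left(18 + 1061208 + 1938 + 19 \cdot 10404\right) = -29505 - \left(18 + 1061208 + 1938 + 197676\right) = -29505 - 1260840 = -1290345$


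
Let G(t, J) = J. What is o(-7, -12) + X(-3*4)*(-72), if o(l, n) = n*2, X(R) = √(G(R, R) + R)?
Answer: -24 - 144*I*√6 ≈ -24.0 - 352.73*I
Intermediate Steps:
X(R) = √2*√R (X(R) = √(R + R) = √(2*R) = √2*√R)
o(l, n) = 2*n
o(-7, -12) + X(-3*4)*(-72) = 2*(-12) + (√2*√(-3*4))*(-72) = -24 + (√2*√(-12))*(-72) = -24 + (√2*(2*I*√3))*(-72) = -24 + (2*I*√6)*(-72) = -24 - 144*I*√6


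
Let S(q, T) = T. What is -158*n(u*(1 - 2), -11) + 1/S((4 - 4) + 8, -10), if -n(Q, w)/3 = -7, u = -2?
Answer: -33181/10 ≈ -3318.1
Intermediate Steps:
n(Q, w) = 21 (n(Q, w) = -3*(-7) = 21)
-158*n(u*(1 - 2), -11) + 1/S((4 - 4) + 8, -10) = -158*21 + 1/(-10) = -3318 - 1/10 = -33181/10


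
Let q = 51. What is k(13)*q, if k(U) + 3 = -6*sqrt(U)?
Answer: -153 - 306*sqrt(13) ≈ -1256.3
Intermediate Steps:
k(U) = -3 - 6*sqrt(U)
k(13)*q = (-3 - 6*sqrt(13))*51 = -153 - 306*sqrt(13)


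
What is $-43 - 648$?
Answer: $-691$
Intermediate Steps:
$-43 - 648 = -691$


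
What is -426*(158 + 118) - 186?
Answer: -117762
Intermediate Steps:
-426*(158 + 118) - 186 = -426*276 - 186 = -117576 - 186 = -117762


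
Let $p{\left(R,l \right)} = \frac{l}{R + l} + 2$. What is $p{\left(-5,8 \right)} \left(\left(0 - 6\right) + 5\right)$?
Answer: $- \frac{14}{3} \approx -4.6667$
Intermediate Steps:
$p{\left(R,l \right)} = 2 + \frac{l}{R + l}$ ($p{\left(R,l \right)} = \frac{l}{R + l} + 2 = 2 + \frac{l}{R + l}$)
$p{\left(-5,8 \right)} \left(\left(0 - 6\right) + 5\right) = \frac{2 \left(-5\right) + 3 \cdot 8}{-5 + 8} \left(\left(0 - 6\right) + 5\right) = \frac{-10 + 24}{3} \left(-6 + 5\right) = \frac{1}{3} \cdot 14 \left(-1\right) = \frac{14}{3} \left(-1\right) = - \frac{14}{3}$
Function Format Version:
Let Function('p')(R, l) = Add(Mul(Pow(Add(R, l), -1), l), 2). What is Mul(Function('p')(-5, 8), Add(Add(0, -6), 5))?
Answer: Rational(-14, 3) ≈ -4.6667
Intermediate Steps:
Function('p')(R, l) = Add(2, Mul(l, Pow(Add(R, l), -1))) (Function('p')(R, l) = Add(Mul(l, Pow(Add(R, l), -1)), 2) = Add(2, Mul(l, Pow(Add(R, l), -1))))
Mul(Function('p')(-5, 8), Add(Add(0, -6), 5)) = Mul(Mul(Pow(Add(-5, 8), -1), Add(Mul(2, -5), Mul(3, 8))), Add(Add(0, -6), 5)) = Mul(Mul(Pow(3, -1), Add(-10, 24)), Add(-6, 5)) = Mul(Mul(Rational(1, 3), 14), -1) = Mul(Rational(14, 3), -1) = Rational(-14, 3)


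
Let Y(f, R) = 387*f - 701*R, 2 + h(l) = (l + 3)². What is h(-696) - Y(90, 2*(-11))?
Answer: 429995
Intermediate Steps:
h(l) = -2 + (3 + l)² (h(l) = -2 + (l + 3)² = -2 + (3 + l)²)
Y(f, R) = -701*R + 387*f
h(-696) - Y(90, 2*(-11)) = (-2 + (3 - 696)²) - (-1402*(-11) + 387*90) = (-2 + (-693)²) - (-701*(-22) + 34830) = (-2 + 480249) - (15422 + 34830) = 480247 - 1*50252 = 480247 - 50252 = 429995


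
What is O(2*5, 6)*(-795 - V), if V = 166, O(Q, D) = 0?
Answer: 0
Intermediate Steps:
O(2*5, 6)*(-795 - V) = 0*(-795 - 1*166) = 0*(-795 - 166) = 0*(-961) = 0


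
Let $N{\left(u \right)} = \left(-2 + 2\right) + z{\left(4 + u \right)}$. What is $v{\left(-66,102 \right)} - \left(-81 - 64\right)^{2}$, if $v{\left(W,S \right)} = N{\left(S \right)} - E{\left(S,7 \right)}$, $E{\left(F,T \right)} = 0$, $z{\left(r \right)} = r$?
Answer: $-20919$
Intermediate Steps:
$N{\left(u \right)} = 4 + u$ ($N{\left(u \right)} = \left(-2 + 2\right) + \left(4 + u\right) = 0 + \left(4 + u\right) = 4 + u$)
$v{\left(W,S \right)} = 4 + S$ ($v{\left(W,S \right)} = \left(4 + S\right) - 0 = \left(4 + S\right) + 0 = 4 + S$)
$v{\left(-66,102 \right)} - \left(-81 - 64\right)^{2} = \left(4 + 102\right) - \left(-81 - 64\right)^{2} = 106 - \left(-145\right)^{2} = 106 - 21025 = -20919$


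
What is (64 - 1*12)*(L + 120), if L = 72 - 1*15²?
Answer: -1716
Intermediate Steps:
L = -153 (L = 72 - 1*225 = 72 - 225 = -153)
(64 - 1*12)*(L + 120) = (64 - 1*12)*(-153 + 120) = (64 - 12)*(-33) = 52*(-33) = -1716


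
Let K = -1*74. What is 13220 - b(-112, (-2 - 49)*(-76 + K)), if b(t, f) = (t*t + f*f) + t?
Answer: -58521712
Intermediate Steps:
K = -74
b(t, f) = t + f² + t² (b(t, f) = (t² + f²) + t = (f² + t²) + t = t + f² + t²)
13220 - b(-112, (-2 - 49)*(-76 + K)) = 13220 - (-112 + ((-2 - 49)*(-76 - 74))² + (-112)²) = 13220 - (-112 + (-51*(-150))² + 12544) = 13220 - (-112 + 7650² + 12544) = 13220 - (-112 + 58522500 + 12544) = 13220 - 1*58534932 = 13220 - 58534932 = -58521712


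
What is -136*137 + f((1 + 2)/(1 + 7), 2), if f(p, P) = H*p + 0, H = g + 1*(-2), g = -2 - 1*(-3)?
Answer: -149059/8 ≈ -18632.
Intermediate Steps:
g = 1 (g = -2 + 3 = 1)
H = -1 (H = 1 + 1*(-2) = 1 - 2 = -1)
f(p, P) = -p (f(p, P) = -p + 0 = -p)
-136*137 + f((1 + 2)/(1 + 7), 2) = -136*137 - (1 + 2)/(1 + 7) = -18632 - 3/8 = -149059/8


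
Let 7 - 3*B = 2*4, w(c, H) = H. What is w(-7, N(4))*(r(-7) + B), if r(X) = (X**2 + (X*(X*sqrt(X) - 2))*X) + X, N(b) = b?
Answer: -676/3 - 1372*I*sqrt(7) ≈ -225.33 - 3630.0*I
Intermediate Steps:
r(X) = X + X**2 + X**2*(-2 + X**(3/2)) (r(X) = (X**2 + (X*(X**(3/2) - 2))*X) + X = (X**2 + (X*(-2 + X**(3/2)))*X) + X = (X**2 + X**2*(-2 + X**(3/2))) + X = X + X**2 + X**2*(-2 + X**(3/2)))
B = -1/3 (B = 7/3 - 2*4/3 = 7/3 - 1/3*8 = 7/3 - 8/3 = -1/3 ≈ -0.33333)
w(-7, N(4))*(r(-7) + B) = 4*((-7 + (-7)**(7/2) - 1*(-7)**2) - 1/3) = 4*((-7 - 343*I*sqrt(7) - 1*49) - 1/3) = 4*((-7 - 343*I*sqrt(7) - 49) - 1/3) = 4*((-56 - 343*I*sqrt(7)) - 1/3) = 4*(-169/3 - 343*I*sqrt(7)) = -676/3 - 1372*I*sqrt(7)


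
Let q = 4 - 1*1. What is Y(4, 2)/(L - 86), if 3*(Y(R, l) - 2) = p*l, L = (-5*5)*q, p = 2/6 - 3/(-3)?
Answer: -26/1449 ≈ -0.017943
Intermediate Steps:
q = 3 (q = 4 - 1 = 3)
p = 4/3 (p = 2*(1/6) - 3*(-1/3) = 1/3 + 1 = 4/3 ≈ 1.3333)
L = -75 (L = -5*5*3 = -25*3 = -75)
Y(R, l) = 2 + 4*l/9 (Y(R, l) = 2 + (4*l/3)/3 = 2 + 4*l/9)
Y(4, 2)/(L - 86) = (2 + (4/9)*2)/(-75 - 86) = (2 + 8/9)/(-161) = -1/161*26/9 = -26/1449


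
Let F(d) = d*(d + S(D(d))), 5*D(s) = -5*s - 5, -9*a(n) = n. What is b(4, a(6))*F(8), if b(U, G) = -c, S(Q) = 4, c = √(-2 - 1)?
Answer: -96*I*√3 ≈ -166.28*I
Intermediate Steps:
a(n) = -n/9
c = I*√3 (c = √(-3) = I*√3 ≈ 1.732*I)
D(s) = -1 - s (D(s) = (-5*s - 5)/5 = (-5 - 5*s)/5 = -1 - s)
b(U, G) = -I*√3
F(d) = d*(4 + d) (F(d) = d*(d + 4) = d*(4 + d))
b(4, a(6))*F(8) = (-I*√3)*(8*(4 + 8)) = (-I*√3)*(8*12) = -I*√3*96 = -96*I*√3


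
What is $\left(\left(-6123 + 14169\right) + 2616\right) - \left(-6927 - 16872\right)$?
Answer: $34461$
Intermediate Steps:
$\left(\left(-6123 + 14169\right) + 2616\right) - \left(-6927 - 16872\right) = \left(8046 + 2616\right) - \left(-6927 - 16872\right) = 10662 - -23799 = 10662 + 23799 = 34461$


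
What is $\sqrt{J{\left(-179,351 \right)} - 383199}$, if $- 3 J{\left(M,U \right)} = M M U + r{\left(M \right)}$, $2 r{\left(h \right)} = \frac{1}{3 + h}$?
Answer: $\frac{5 i \sqrt{11519343726}}{264} \approx 2032.7 i$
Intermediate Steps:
$r{\left(h \right)} = \frac{1}{2 \left(3 + h\right)}$
$J{\left(M,U \right)} = - \frac{1}{6 \left(3 + M\right)} - \frac{U M^{2}}{3}$ ($J{\left(M,U \right)} = - \frac{M M U + \frac{1}{2 \left(3 + M\right)}}{3} = - \frac{M^{2} U + \frac{1}{2 \left(3 + M\right)}}{3} = - \frac{U M^{2} + \frac{1}{2 \left(3 + M\right)}}{3} = - \frac{\frac{1}{2 \left(3 + M\right)} + U M^{2}}{3} = - \frac{1}{6 \left(3 + M\right)} - \frac{U M^{2}}{3}$)
$\sqrt{J{\left(-179,351 \right)} - 383199} = \sqrt{\frac{-1 - 702 \left(-179\right)^{2} \left(3 - 179\right)}{6 \left(3 - 179\right)} - 383199} = \sqrt{\frac{-1 - 702 \cdot 32041 \left(-176\right)}{6 \left(-176\right)} - 383199} = \sqrt{\frac{1}{6} \left(- \frac{1}{176}\right) \left(-1 + 3958729632\right) - 383199} = \sqrt{\frac{1}{6} \left(- \frac{1}{176}\right) 3958729631 - 383199} = \sqrt{- \frac{3958729631}{1056} - 383199} = \sqrt{- \frac{4363387775}{1056}} = \frac{5 i \sqrt{11519343726}}{264}$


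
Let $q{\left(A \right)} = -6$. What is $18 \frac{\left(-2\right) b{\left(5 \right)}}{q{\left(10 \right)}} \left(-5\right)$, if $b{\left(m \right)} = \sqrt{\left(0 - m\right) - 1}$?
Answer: $- 30 i \sqrt{6} \approx - 73.485 i$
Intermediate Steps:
$b{\left(m \right)} = \sqrt{-1 - m}$ ($b{\left(m \right)} = \sqrt{- m - 1} = \sqrt{-1 - m}$)
$18 \frac{\left(-2\right) b{\left(5 \right)}}{q{\left(10 \right)}} \left(-5\right) = 18 \frac{\left(-2\right) \sqrt{-1 - 5}}{-6} \left(-5\right) = 18 - 2 \sqrt{-1 - 5} \left(- \frac{1}{6}\right) \left(-5\right) = 18 - 2 \sqrt{-6} \left(- \frac{1}{6}\right) \left(-5\right) = 18 - 2 i \sqrt{6} \left(- \frac{1}{6}\right) \left(-5\right) = 18 \frac{i \sqrt{6}}{3} \left(-5\right) = 6 i \sqrt{6} \left(-5\right) = - 30 i \sqrt{6}$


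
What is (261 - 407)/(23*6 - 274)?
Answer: 73/68 ≈ 1.0735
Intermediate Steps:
(261 - 407)/(23*6 - 274) = -146/(138 - 274) = -146/(-136) = -146*(-1/136) = 73/68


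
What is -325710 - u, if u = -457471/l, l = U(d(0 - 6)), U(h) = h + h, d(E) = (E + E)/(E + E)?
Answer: -193949/2 ≈ -96975.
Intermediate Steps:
d(E) = 1 (d(E) = (2*E)/((2*E)) = (2*E)*(1/(2*E)) = 1)
U(h) = 2*h
l = 2 (l = 2*1 = 2)
u = -457471/2 ≈ -2.2874e+5
-325710 - u = -325710 - 1*(-457471/2) = -325710 + 457471/2 = -193949/2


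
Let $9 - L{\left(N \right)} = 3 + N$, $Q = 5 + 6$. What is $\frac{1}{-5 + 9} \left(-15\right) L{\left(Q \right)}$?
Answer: $\frac{75}{4} \approx 18.75$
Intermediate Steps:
$Q = 11$
$L{\left(N \right)} = 6 - N$ ($L{\left(N \right)} = 9 - \left(3 + N\right) = 6 - N$)
$\frac{1}{-5 + 9} \left(-15\right) L{\left(Q \right)} = \frac{1}{-5 + 9} \left(-15\right) \left(6 - 11\right) = \frac{1}{4} \left(-15\right) \left(6 - 11\right) = \frac{1}{4} \left(-15\right) \left(-5\right) = \left(- \frac{15}{4}\right) \left(-5\right) = \frac{75}{4}$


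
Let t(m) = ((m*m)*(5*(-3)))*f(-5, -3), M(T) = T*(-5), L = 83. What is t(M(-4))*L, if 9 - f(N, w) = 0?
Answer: -4482000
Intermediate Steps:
f(N, w) = 9 (f(N, w) = 9 - 1*0 = 9 + 0 = 9)
M(T) = -5*T
t(m) = -135*m² (t(m) = ((m*m)*(5*(-3)))*9 = (m²*(-15))*9 = -15*m²*9 = -135*m²)
t(M(-4))*L = -135*(-5*(-4))²*83 = -135*20²*83 = -135*400*83 = -54000*83 = -4482000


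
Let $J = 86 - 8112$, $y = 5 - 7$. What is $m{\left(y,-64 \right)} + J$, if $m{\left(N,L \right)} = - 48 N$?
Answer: $-7930$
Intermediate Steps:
$y = -2$
$J = -8026$ ($J = 86 - 8112 = -8026$)
$m{\left(y,-64 \right)} + J = \left(-48\right) \left(-2\right) - 8026 = 96 - 8026 = -7930$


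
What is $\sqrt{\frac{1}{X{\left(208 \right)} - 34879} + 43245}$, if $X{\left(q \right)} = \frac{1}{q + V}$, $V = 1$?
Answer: $\frac{\sqrt{2298033758104355110}}{7289710} \approx 207.95$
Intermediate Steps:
$X{\left(q \right)} = \frac{1}{1 + q}$ ($X{\left(q \right)} = \frac{1}{q + 1} = \frac{1}{1 + q}$)
$\sqrt{\frac{1}{X{\left(208 \right)} - 34879} + 43245} = \sqrt{\frac{1}{\frac{1}{1 + 208} - 34879} + 43245} = \sqrt{\frac{1}{\frac{1}{209} - 34879} + 43245} = \sqrt{\frac{1}{- \frac{7289710}{209}} + 43245} = \sqrt{- \frac{209}{7289710} + 43245} = \sqrt{\frac{315243508741}{7289710}} = \frac{\sqrt{2298033758104355110}}{7289710}$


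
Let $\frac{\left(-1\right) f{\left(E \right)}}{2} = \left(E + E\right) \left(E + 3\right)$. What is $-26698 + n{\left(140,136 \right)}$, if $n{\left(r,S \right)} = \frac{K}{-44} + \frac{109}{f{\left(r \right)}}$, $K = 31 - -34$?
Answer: $- \frac{2138094249}{80080} \approx -26699.0$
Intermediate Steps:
$f{\left(E \right)} = - 4 E \left(3 + E\right)$ ($f{\left(E \right)} = - 2 \left(E + E\right) \left(E + 3\right) = - 2 \cdot 2 E \left(3 + E\right) = - 4 E \left(3 + E\right)$)
$K = 65$ ($K = 31 + 34 = 65$)
$n{\left(r,S \right)} = - \frac{65}{44} - \frac{109}{4 r \left(3 + r\right)}$ ($n{\left(r,S \right)} = \frac{65}{-44} + \frac{109}{\left(-4\right) r \left(3 + r\right)} = 65 \left(- \frac{1}{44}\right) + 109 \left(- \frac{1}{4 r \left(3 + r\right)}\right) = - \frac{65}{44} - \frac{109}{4 r \left(3 + r\right)}$)
$-26698 + n{\left(140,136 \right)} = -26698 + \frac{-1199 - 9100 \left(3 + 140\right)}{44 \cdot 140 \left(3 + 140\right)} = -26698 + \frac{1}{44} \cdot \frac{1}{140} \cdot \frac{1}{143} \left(-1199 - 9100 \cdot 143\right) = -26698 + \frac{1}{44} \cdot \frac{1}{140} \cdot \frac{1}{143} \left(-1199 - 1301300\right) = -26698 + \frac{1}{44} \cdot \frac{1}{140} \cdot \frac{1}{143} \left(-1302499\right) = -26698 - \frac{118409}{80080} = - \frac{2138094249}{80080}$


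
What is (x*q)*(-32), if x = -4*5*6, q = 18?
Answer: 69120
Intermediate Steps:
x = -120 (x = -20*6 = -120)
(x*q)*(-32) = -120*18*(-32) = -2160*(-32) = 69120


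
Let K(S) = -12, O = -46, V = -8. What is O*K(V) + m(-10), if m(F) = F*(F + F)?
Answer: 752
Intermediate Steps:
m(F) = 2*F² (m(F) = F*(2*F) = 2*F²)
O*K(V) + m(-10) = -46*(-12) + 2*(-10)² = 552 + 2*100 = 552 + 200 = 752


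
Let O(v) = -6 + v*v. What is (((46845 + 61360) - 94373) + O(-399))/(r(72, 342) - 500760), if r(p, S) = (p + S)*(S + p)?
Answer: -173027/329364 ≈ -0.52534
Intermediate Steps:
r(p, S) = (S + p)² (r(p, S) = (S + p)*(S + p) = (S + p)²)
O(v) = -6 + v²
(((46845 + 61360) - 94373) + O(-399))/(r(72, 342) - 500760) = (((46845 + 61360) - 94373) + (-6 + (-399)²))/((342 + 72)² - 500760) = ((108205 - 94373) + (-6 + 159201))/(414² - 500760) = (13832 + 159195)/(171396 - 500760) = 173027/(-329364) = 173027*(-1/329364) = -173027/329364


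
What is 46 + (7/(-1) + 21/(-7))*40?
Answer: -354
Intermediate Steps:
46 + (7/(-1) + 21/(-7))*40 = 46 + (7*(-1) + 21*(-1/7))*40 = 46 + (-7 - 3)*40 = 46 - 10*40 = 46 - 400 = -354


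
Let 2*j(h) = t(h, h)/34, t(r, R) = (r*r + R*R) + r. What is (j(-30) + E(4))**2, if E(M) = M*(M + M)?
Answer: 3892729/1156 ≈ 3367.4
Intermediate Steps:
t(r, R) = r + R**2 + r**2 (t(r, R) = (r**2 + R**2) + r = (R**2 + r**2) + r = r + R**2 + r**2)
j(h) = h**2/34 + h/68 (j(h) = ((h + h**2 + h**2)/34)/2 = ((h + 2*h**2)*(1/34))/2 = (h**2/17 + h/34)/2 = h**2/34 + h/68)
E(M) = 2*M**2 (E(M) = M*(2*M) = 2*M**2)
(j(-30) + E(4))**2 = ((1/68)*(-30)*(1 + 2*(-30)) + 2*4**2)**2 = ((1/68)*(-30)*(1 - 60) + 2*16)**2 = ((1/68)*(-30)*(-59) + 32)**2 = (885/34 + 32)**2 = (1973/34)**2 = 3892729/1156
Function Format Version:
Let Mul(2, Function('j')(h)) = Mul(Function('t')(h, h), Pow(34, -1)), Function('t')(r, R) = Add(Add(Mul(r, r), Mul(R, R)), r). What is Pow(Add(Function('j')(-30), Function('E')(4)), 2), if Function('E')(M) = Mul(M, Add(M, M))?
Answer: Rational(3892729, 1156) ≈ 3367.4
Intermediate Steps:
Function('t')(r, R) = Add(r, Pow(R, 2), Pow(r, 2)) (Function('t')(r, R) = Add(Add(Pow(r, 2), Pow(R, 2)), r) = Add(Add(Pow(R, 2), Pow(r, 2)), r) = Add(r, Pow(R, 2), Pow(r, 2)))
Function('j')(h) = Add(Mul(Rational(1, 34), Pow(h, 2)), Mul(Rational(1, 68), h)) (Function('j')(h) = Mul(Rational(1, 2), Mul(Add(h, Pow(h, 2), Pow(h, 2)), Pow(34, -1))) = Mul(Rational(1, 2), Mul(Add(h, Mul(2, Pow(h, 2))), Rational(1, 34))) = Mul(Rational(1, 2), Add(Mul(Rational(1, 17), Pow(h, 2)), Mul(Rational(1, 34), h))) = Add(Mul(Rational(1, 34), Pow(h, 2)), Mul(Rational(1, 68), h)))
Function('E')(M) = Mul(2, Pow(M, 2)) (Function('E')(M) = Mul(M, Mul(2, M)) = Mul(2, Pow(M, 2)))
Pow(Add(Function('j')(-30), Function('E')(4)), 2) = Pow(Add(Mul(Rational(1, 68), -30, Add(1, Mul(2, -30))), Mul(2, Pow(4, 2))), 2) = Pow(Add(Mul(Rational(1, 68), -30, Add(1, -60)), Mul(2, 16)), 2) = Pow(Add(Mul(Rational(1, 68), -30, -59), 32), 2) = Pow(Add(Rational(885, 34), 32), 2) = Pow(Rational(1973, 34), 2) = Rational(3892729, 1156)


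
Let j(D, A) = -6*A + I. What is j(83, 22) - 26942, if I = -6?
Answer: -27080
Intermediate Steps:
j(D, A) = -6 - 6*A (j(D, A) = -6*A - 6 = -6 - 6*A)
j(83, 22) - 26942 = (-6 - 6*22) - 26942 = (-6 - 132) - 26942 = -138 - 26942 = -27080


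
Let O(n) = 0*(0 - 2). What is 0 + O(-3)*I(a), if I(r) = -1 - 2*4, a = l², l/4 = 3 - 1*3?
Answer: 0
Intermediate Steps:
l = 0 (l = 4*(3 - 1*3) = 4*(3 - 3) = 4*0 = 0)
a = 0 (a = 0² = 0)
O(n) = 0 (O(n) = 0*(-2) = 0)
I(r) = -9 (I(r) = -1 - 8 = -9)
0 + O(-3)*I(a) = 0 + 0*(-9) = 0 + 0 = 0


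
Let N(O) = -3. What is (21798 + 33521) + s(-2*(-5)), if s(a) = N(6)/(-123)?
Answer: 2268080/41 ≈ 55319.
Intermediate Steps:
s(a) = 1/41 (s(a) = -3/(-123) = -3*(-1/123) = 1/41)
(21798 + 33521) + s(-2*(-5)) = (21798 + 33521) + 1/41 = 55319 + 1/41 = 2268080/41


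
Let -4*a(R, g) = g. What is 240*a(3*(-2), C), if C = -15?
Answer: 900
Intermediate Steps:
a(R, g) = -g/4
240*a(3*(-2), C) = 240*(-¼*(-15)) = 240*(15/4) = 900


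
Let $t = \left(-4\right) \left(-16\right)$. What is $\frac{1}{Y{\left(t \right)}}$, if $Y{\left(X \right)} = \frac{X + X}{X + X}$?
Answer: $1$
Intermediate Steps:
$t = 64$
$Y{\left(X \right)} = 1$ ($Y{\left(X \right)} = \frac{2 X}{2 X} = 2 X \frac{1}{2 X} = 1$)
$\frac{1}{Y{\left(t \right)}} = 1^{-1} = 1$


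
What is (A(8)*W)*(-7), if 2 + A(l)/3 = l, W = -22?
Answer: 2772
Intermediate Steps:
A(l) = -6 + 3*l
(A(8)*W)*(-7) = ((-6 + 3*8)*(-22))*(-7) = ((-6 + 24)*(-22))*(-7) = (18*(-22))*(-7) = -396*(-7) = 2772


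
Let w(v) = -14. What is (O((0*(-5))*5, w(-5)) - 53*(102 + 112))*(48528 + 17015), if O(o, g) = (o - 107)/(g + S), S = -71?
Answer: -63181026909/85 ≈ -7.4331e+8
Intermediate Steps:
O(o, g) = (-107 + o)/(-71 + g) (O(o, g) = (o - 107)/(g - 71) = (-107 + o)/(-71 + g))
(O((0*(-5))*5, w(-5)) - 53*(102 + 112))*(48528 + 17015) = ((-107 + (0*(-5))*5)/(-71 - 14) - 53*(102 + 112))*(48528 + 17015) = ((-107 + 0*5)/(-85) - 53*214)*65543 = (-(-107 + 0)/85 - 11342)*65543 = (-1/85*(-107) - 11342)*65543 = (107/85 - 11342)*65543 = -963963/85*65543 = -63181026909/85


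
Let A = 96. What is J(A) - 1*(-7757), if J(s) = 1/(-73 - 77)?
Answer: 1163549/150 ≈ 7757.0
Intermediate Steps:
J(s) = -1/150 (J(s) = 1/(-150) = -1/150)
J(A) - 1*(-7757) = -1/150 - 1*(-7757) = -1/150 + 7757 = 1163549/150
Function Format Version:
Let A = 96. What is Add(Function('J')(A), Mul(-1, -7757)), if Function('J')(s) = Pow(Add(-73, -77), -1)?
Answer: Rational(1163549, 150) ≈ 7757.0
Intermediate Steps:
Function('J')(s) = Rational(-1, 150) (Function('J')(s) = Pow(-150, -1) = Rational(-1, 150))
Add(Function('J')(A), Mul(-1, -7757)) = Add(Rational(-1, 150), Mul(-1, -7757)) = Add(Rational(-1, 150), 7757) = Rational(1163549, 150)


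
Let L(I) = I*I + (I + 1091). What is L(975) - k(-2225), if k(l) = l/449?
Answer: 427760484/449 ≈ 9.5270e+5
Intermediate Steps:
k(l) = l/449 (k(l) = l*(1/449) = l/449)
L(I) = 1091 + I + I**2 (L(I) = I**2 + (1091 + I) = 1091 + I + I**2)
L(975) - k(-2225) = (1091 + 975 + 975**2) - (-2225)/449 = (1091 + 975 + 950625) - 1*(-2225/449) = 952691 + 2225/449 = 427760484/449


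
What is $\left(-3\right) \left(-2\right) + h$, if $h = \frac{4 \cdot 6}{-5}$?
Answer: $\frac{6}{5} \approx 1.2$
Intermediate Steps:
$h = - \frac{24}{5}$ ($h = 24 \left(- \frac{1}{5}\right) = - \frac{24}{5} \approx -4.8$)
$\left(-3\right) \left(-2\right) + h = \left(-3\right) \left(-2\right) - \frac{24}{5} = 6 - \frac{24}{5} = \frac{6}{5}$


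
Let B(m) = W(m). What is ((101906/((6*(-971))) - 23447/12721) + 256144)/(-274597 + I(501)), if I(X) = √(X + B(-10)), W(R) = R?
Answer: -1303103566957906768/1397086561396080807 - 4745512758544*√491/1397086561396080807 ≈ -0.93280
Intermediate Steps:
B(m) = m
I(X) = √(-10 + X) (I(X) = √(X - 10) = √(-10 + X))
((101906/((6*(-971))) - 23447/12721) + 256144)/(-274597 + I(501)) = ((101906/((6*(-971))) - 23447/12721) + 256144)/(-274597 + √(-10 + 501)) = ((101906/(-5826) - 23447*1/12721) + 256144)/(-274597 + √491) = ((101906*(-1/5826) - 23447/12721) + 256144)/(-274597 + √491) = ((-50953/2913 - 23447/12721) + 256144)/(-274597 + √491) = (-716474224/37056273 + 256144)/(-274597 + √491) = 9491025517088/(37056273*(-274597 + √491))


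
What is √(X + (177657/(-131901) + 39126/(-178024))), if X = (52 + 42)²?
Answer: 3*√2193550760791005/1494878 ≈ 93.992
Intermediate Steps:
X = 8836 (X = 94² = 8836)
√(X + (177657/(-131901) + 39126/(-178024))) = √(8836 + (177657/(-131901) + 39126/(-178024))) = √(8836 + (177657*(-1/131901) + 39126*(-1/178024))) = √(8836 + (-59219/43967 - 19563/89012)) = √(8836 - 79627637/50825852) = √(449017600635/50825852) = 3*√2193550760791005/1494878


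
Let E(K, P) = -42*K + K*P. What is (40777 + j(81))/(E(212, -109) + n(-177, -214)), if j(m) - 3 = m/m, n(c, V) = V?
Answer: -40781/32226 ≈ -1.2655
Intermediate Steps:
j(m) = 4 (j(m) = 3 + m/m = 3 + 1 = 4)
(40777 + j(81))/(E(212, -109) + n(-177, -214)) = (40777 + 4)/(212*(-42 - 109) - 214) = 40781/(212*(-151) - 214) = 40781/(-32012 - 214) = 40781/(-32226) = 40781*(-1/32226) = -40781/32226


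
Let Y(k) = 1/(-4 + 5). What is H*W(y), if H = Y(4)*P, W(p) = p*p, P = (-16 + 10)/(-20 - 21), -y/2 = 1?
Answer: 24/41 ≈ 0.58537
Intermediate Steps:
y = -2 (y = -2*1 = -2)
P = 6/41 (P = -6/(-41) = -6*(-1/41) = 6/41 ≈ 0.14634)
Y(k) = 1 (Y(k) = 1/1 = 1)
W(p) = p**2
H = 6/41 (H = 1*(6/41) = 6/41 ≈ 0.14634)
H*W(y) = (6/41)*(-2)**2 = (6/41)*4 = 24/41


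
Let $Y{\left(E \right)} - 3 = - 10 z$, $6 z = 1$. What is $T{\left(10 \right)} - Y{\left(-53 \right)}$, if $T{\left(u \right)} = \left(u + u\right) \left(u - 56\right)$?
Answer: $- \frac{2764}{3} \approx -921.33$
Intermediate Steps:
$z = \frac{1}{6}$ ($z = \frac{1}{6} \cdot 1 = \frac{1}{6} \approx 0.16667$)
$T{\left(u \right)} = 2 u \left(-56 + u\right)$
$Y{\left(E \right)} = \frac{4}{3}$ ($Y{\left(E \right)} = 3 - \frac{5}{3} = \frac{4}{3}$)
$T{\left(10 \right)} - Y{\left(-53 \right)} = 2 \cdot 10 \left(-56 + 10\right) - \frac{4}{3} = 2 \cdot 10 \left(-46\right) - \frac{4}{3} = -920 - \frac{4}{3} = - \frac{2764}{3}$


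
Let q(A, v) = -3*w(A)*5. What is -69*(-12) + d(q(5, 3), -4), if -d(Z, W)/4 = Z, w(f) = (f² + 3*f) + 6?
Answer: 3588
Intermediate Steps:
w(f) = 6 + f² + 3*f
q(A, v) = -90 - 45*A - 15*A² (q(A, v) = -3*(6 + A² + 3*A)*5 = (-18 - 9*A - 3*A²)*5 = -90 - 45*A - 15*A²)
d(Z, W) = -4*Z
-69*(-12) + d(q(5, 3), -4) = -69*(-12) - 4*(-90 - 45*5 - 15*5²) = 828 - 4*(-90 - 225 - 15*25) = 828 - 4*(-90 - 225 - 375) = 828 - 4*(-690) = 828 + 2760 = 3588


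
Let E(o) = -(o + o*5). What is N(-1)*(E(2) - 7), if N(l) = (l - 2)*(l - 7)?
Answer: -456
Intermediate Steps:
N(l) = (-7 + l)*(-2 + l) (N(l) = (-2 + l)*(-7 + l) = (-7 + l)*(-2 + l))
E(o) = -6*o (E(o) = -(o + 5*o) = -6*o)
N(-1)*(E(2) - 7) = (14 + (-1)**2 - 9*(-1))*(-6*2 - 7) = (14 + 1 + 9)*(-12 - 7) = 24*(-19) = -456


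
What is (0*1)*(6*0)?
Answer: 0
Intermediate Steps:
(0*1)*(6*0) = 0*0 = 0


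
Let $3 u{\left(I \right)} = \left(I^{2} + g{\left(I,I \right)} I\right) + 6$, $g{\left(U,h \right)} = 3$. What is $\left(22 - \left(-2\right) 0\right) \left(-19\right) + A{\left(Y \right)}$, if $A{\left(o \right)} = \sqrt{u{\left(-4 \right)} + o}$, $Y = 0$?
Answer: $-418 + \frac{\sqrt{30}}{3} \approx -416.17$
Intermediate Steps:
$u{\left(I \right)} = 2 + I + \frac{I^{2}}{3}$ ($u{\left(I \right)} = \frac{\left(I^{2} + 3 I\right) + 6}{3} = \frac{6 + I^{2} + 3 I}{3} = 2 + I + \frac{I^{2}}{3}$)
$A{\left(o \right)} = \sqrt{\frac{10}{3} + o}$ ($A{\left(o \right)} = \sqrt{\left(2 - 4 + \frac{\left(-4\right)^{2}}{3}\right) + o} = \sqrt{\left(2 - 4 + \frac{1}{3} \cdot 16\right) + o} = \sqrt{\left(2 - 4 + \frac{16}{3}\right) + o} = \sqrt{\frac{10}{3} + o}$)
$\left(22 - \left(-2\right) 0\right) \left(-19\right) + A{\left(Y \right)} = \left(22 - \left(-2\right) 0\right) \left(-19\right) + \frac{\sqrt{30 + 9 \cdot 0}}{3} = \left(22 - 0\right) \left(-19\right) + \frac{\sqrt{30 + 0}}{3} = \left(22 + 0\right) \left(-19\right) + \frac{\sqrt{30}}{3} = 22 \left(-19\right) + \frac{\sqrt{30}}{3} = -418 + \frac{\sqrt{30}}{3}$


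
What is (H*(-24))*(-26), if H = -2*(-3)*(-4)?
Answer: -14976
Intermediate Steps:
H = -24 (H = 6*(-4) = -24)
(H*(-24))*(-26) = -24*(-24)*(-26) = 576*(-26) = -14976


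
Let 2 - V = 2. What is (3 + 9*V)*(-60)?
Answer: -180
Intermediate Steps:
V = 0 (V = 2 - 1*2 = 2 - 2 = 0)
(3 + 9*V)*(-60) = (3 + 9*0)*(-60) = (3 + 0)*(-60) = 3*(-60) = -180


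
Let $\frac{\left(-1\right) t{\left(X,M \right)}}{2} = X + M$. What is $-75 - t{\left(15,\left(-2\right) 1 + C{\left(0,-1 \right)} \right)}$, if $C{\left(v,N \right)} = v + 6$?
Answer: $-37$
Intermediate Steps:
$C{\left(v,N \right)} = 6 + v$
$t{\left(X,M \right)} = - 2 M - 2 X$ ($t{\left(X,M \right)} = - 2 \left(X + M\right) = - 2 \left(M + X\right) = - 2 M - 2 X$)
$-75 - t{\left(15,\left(-2\right) 1 + C{\left(0,-1 \right)} \right)} = -75 - \left(- 2 \left(\left(-2\right) 1 + \left(6 + 0\right)\right) - 30\right) = -75 - \left(- 2 \left(-2 + 6\right) - 30\right) = -75 - \left(\left(-2\right) 4 - 30\right) = -75 - \left(-8 - 30\right) = -75 - -38 = -75 + 38 = -37$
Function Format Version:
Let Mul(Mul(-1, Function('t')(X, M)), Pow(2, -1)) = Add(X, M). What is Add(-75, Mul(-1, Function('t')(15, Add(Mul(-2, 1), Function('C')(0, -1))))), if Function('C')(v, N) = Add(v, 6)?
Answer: -37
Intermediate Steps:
Function('C')(v, N) = Add(6, v)
Function('t')(X, M) = Add(Mul(-2, M), Mul(-2, X)) (Function('t')(X, M) = Mul(-2, Add(X, M)) = Mul(-2, Add(M, X)) = Add(Mul(-2, M), Mul(-2, X)))
Add(-75, Mul(-1, Function('t')(15, Add(Mul(-2, 1), Function('C')(0, -1))))) = Add(-75, Mul(-1, Add(Mul(-2, Add(Mul(-2, 1), Add(6, 0))), Mul(-2, 15)))) = Add(-75, Mul(-1, Add(Mul(-2, Add(-2, 6)), -30))) = Add(-75, Mul(-1, Add(Mul(-2, 4), -30))) = Add(-75, Mul(-1, Add(-8, -30))) = Add(-75, Mul(-1, -38)) = Add(-75, 38) = -37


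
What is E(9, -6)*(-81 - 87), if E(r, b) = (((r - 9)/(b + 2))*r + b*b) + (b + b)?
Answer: -4032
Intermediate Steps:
E(r, b) = b**2 + 2*b + r*(-9 + r)/(2 + b) (E(r, b) = (((-9 + r)/(2 + b))*r + b**2) + 2*b = (r*(-9 + r)/(2 + b) + b**2) + 2*b = (b**2 + r*(-9 + r)/(2 + b)) + 2*b = b**2 + 2*b + r*(-9 + r)/(2 + b))
E(9, -6)*(-81 - 87) = (((-6)**3 + 9**2 - 9*9 + 4*(-6) + 4*(-6)**2)/(2 - 6))*(-81 - 87) = ((-216 + 81 - 81 - 24 + 4*36)/(-4))*(-168) = -(-216 + 81 - 81 - 24 + 144)/4*(-168) = -1/4*(-96)*(-168) = 24*(-168) = -4032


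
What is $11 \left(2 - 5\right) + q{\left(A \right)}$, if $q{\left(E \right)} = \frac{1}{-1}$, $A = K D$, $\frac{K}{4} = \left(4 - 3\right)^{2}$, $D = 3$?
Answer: $-34$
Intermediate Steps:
$K = 4$ ($K = 4 \left(4 - 3\right)^{2} = 4 \cdot 1^{2} = 4 \cdot 1 = 4$)
$A = 12$ ($A = 4 \cdot 3 = 12$)
$q{\left(E \right)} = -1$
$11 \left(2 - 5\right) + q{\left(A \right)} = 11 \left(2 - 5\right) - 1 = 11 \left(-3\right) - 1 = -33 - 1 = -34$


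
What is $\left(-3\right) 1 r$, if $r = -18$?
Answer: $54$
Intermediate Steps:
$\left(-3\right) 1 r = \left(-3\right) 1 \left(-18\right) = \left(-3\right) \left(-18\right) = 54$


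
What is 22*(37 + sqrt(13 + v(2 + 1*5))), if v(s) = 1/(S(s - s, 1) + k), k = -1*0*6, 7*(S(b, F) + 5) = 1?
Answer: 814 + 11*sqrt(14790)/17 ≈ 892.69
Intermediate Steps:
S(b, F) = -34/7 (S(b, F) = -5 + (1/7)*1 = -5 + 1/7 = -34/7)
k = 0 (k = 0*6 = 0)
v(s) = -7/34 (v(s) = 1/(-34/7 + 0) = 1/(-34/7) = -7/34)
22*(37 + sqrt(13 + v(2 + 1*5))) = 22*(37 + sqrt(13 - 7/34)) = 22*(37 + sqrt(435/34)) = 22*(37 + sqrt(14790)/34) = 814 + 11*sqrt(14790)/17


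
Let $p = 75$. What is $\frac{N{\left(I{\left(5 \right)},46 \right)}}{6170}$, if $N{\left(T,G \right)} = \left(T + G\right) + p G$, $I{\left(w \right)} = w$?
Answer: $\frac{3501}{6170} \approx 0.56742$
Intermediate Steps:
$N{\left(T,G \right)} = T + 76 G$ ($N{\left(T,G \right)} = \left(T + G\right) + 75 G = \left(G + T\right) + 75 G = T + 76 G$)
$\frac{N{\left(I{\left(5 \right)},46 \right)}}{6170} = \frac{5 + 76 \cdot 46}{6170} = \left(5 + 3496\right) \frac{1}{6170} = 3501 \cdot \frac{1}{6170} = \frac{3501}{6170}$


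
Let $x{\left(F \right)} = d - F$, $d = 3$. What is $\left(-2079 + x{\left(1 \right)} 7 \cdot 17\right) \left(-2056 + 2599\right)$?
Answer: $-999663$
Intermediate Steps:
$x{\left(F \right)} = 3 - F$
$\left(-2079 + x{\left(1 \right)} 7 \cdot 17\right) \left(-2056 + 2599\right) = \left(-2079 + \left(3 - 1\right) 7 \cdot 17\right) \left(-2056 + 2599\right) = \left(-2079 + \left(3 - 1\right) 7 \cdot 17\right) 543 = \left(-2079 + 2 \cdot 7 \cdot 17\right) 543 = \left(-2079 + 14 \cdot 17\right) 543 = \left(-2079 + 238\right) 543 = \left(-1841\right) 543 = -999663$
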